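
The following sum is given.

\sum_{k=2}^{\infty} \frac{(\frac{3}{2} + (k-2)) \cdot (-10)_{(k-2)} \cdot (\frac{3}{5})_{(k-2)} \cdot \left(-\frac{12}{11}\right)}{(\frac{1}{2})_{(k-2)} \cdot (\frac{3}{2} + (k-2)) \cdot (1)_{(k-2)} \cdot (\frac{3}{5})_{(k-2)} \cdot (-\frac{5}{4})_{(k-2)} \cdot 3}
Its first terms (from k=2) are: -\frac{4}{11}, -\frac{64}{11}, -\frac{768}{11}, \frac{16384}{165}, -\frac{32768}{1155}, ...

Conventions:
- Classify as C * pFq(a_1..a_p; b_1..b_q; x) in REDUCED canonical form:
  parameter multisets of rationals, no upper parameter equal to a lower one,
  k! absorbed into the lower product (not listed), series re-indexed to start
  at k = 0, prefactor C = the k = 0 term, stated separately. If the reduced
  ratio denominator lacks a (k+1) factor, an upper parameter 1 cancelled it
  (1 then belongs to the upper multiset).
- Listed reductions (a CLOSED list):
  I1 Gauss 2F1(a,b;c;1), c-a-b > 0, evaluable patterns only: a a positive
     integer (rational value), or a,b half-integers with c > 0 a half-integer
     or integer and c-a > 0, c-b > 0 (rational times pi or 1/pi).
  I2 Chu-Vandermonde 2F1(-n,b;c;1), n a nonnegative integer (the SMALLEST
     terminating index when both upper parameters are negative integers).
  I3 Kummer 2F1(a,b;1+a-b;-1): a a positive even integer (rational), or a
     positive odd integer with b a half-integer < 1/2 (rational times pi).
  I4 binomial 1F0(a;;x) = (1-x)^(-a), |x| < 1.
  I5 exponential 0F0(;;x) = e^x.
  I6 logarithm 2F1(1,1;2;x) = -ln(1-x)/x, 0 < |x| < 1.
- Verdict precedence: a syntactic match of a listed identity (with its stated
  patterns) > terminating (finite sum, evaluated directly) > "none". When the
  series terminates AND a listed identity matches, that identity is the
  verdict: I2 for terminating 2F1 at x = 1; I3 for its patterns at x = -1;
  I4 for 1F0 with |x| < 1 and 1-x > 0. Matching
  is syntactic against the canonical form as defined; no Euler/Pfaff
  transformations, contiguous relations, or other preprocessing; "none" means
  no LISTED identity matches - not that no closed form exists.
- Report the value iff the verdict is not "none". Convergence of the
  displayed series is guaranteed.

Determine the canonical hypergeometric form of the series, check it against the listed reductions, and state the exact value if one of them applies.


The series (x = 1) is 1F2: upper {-10}, lower {-\frac{5}{4}, \frac{1}{2}}, prefactor -\frac{4}{11}. Verdict: terminating at k = 10: the factor (-10)_k kills every later term; summing the 11 survivors is exact. Hence: -\frac{6528026400864300988}{2684636740343683125}.

The tell: with t_0 = -\frac{4}{11}, (1)_k (prefactor -4/11) is k! itself.
Term ratio: r(k) = 1 * (k-10) / [(k-\frac{5}{4}) (k+\frac{1}{2}) (k+1)] - poly over poly, x = 1 from leading terms; C = -\frac{4}{11} at k = 0.


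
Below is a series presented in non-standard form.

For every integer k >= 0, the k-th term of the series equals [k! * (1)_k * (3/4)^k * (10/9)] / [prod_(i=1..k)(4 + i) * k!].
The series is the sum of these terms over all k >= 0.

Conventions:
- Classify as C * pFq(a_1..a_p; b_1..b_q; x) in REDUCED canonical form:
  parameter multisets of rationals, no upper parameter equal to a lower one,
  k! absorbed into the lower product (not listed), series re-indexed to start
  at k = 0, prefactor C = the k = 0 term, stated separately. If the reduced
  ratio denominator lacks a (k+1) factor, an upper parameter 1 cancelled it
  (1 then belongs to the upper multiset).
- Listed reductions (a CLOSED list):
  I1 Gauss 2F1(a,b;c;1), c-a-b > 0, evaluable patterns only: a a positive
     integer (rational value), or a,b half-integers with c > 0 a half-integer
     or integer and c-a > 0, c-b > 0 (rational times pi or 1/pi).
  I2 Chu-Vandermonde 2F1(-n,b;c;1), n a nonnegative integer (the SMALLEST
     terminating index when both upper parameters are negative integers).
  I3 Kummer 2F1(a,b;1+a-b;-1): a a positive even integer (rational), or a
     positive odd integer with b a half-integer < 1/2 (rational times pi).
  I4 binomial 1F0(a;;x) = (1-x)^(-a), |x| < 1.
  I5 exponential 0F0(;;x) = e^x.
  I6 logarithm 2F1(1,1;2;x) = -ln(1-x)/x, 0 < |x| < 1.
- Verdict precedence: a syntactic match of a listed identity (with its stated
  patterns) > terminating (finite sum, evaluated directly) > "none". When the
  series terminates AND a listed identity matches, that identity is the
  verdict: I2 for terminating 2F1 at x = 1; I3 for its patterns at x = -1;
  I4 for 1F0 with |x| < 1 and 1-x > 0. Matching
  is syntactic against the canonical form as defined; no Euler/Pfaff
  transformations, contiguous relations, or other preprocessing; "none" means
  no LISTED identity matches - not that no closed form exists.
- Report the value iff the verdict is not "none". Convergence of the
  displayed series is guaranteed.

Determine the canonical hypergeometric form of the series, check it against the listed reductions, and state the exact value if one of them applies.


Key observation: t_0 being 10/9, the factorial ratio (C = 10/9, x = 3/4) (k+a-1)!/(a-1)! is a rising factorial (a)_k.
Step ratio: r(k) = (3/4) * (k+1) (k+1) / [(k+5) (k+1)] - rational in k. x = (3/4); t_0 = 10/9; negate the roots.

Canonical form: C = 10/9 times 2F1 with upper {1, 1}, lower {5}, x = 3/4. Verdict: none - at argument 3/4 the multisets {1, 1} ; {5} match no listed identity.


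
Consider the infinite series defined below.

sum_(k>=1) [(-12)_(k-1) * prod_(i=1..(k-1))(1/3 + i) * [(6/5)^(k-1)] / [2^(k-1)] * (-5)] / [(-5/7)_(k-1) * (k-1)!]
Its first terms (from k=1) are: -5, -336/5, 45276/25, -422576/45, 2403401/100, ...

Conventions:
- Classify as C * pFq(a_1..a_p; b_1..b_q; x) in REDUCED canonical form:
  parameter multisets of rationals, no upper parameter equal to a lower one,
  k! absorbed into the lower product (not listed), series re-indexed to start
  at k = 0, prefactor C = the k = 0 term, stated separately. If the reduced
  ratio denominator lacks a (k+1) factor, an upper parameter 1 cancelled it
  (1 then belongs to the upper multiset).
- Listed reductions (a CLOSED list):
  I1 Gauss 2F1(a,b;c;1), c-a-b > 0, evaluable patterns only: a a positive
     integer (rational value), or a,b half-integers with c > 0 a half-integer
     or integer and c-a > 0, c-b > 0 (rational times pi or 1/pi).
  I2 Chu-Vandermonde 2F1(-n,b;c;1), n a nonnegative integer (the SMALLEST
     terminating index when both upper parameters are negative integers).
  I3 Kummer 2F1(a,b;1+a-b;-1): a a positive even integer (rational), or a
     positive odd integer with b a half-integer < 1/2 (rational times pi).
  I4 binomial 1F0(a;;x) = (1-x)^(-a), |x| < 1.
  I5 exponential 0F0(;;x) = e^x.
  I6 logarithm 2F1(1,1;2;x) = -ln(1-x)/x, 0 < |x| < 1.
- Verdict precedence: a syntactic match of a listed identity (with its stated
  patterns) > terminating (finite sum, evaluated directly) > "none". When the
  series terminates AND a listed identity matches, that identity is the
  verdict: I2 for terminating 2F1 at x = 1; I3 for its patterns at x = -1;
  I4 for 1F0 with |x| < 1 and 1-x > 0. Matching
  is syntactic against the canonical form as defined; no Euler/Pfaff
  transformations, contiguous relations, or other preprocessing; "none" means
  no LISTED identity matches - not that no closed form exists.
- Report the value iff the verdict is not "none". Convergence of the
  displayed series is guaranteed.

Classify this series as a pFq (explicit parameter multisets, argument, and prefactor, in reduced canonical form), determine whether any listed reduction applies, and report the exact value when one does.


Prefactor -5, argument 3/5: 2F1 with upper {-12, 4/3} over lower {-5/7}. Verdict: terminating - upper -12 stops the sum at k = 12; the 13 terms are added exactly. Hence: -10185639831008627/59735712304687500.

The tell: t_0 being -5, the running product (C = -5) telescopes to a rising factorial.
Step ratio: r(k) = (3/5) * (k-12) (k+4/3) / [(k-5/7) (k+1)] - rational; roots negated = parameters, x = (3/5), C = -5.


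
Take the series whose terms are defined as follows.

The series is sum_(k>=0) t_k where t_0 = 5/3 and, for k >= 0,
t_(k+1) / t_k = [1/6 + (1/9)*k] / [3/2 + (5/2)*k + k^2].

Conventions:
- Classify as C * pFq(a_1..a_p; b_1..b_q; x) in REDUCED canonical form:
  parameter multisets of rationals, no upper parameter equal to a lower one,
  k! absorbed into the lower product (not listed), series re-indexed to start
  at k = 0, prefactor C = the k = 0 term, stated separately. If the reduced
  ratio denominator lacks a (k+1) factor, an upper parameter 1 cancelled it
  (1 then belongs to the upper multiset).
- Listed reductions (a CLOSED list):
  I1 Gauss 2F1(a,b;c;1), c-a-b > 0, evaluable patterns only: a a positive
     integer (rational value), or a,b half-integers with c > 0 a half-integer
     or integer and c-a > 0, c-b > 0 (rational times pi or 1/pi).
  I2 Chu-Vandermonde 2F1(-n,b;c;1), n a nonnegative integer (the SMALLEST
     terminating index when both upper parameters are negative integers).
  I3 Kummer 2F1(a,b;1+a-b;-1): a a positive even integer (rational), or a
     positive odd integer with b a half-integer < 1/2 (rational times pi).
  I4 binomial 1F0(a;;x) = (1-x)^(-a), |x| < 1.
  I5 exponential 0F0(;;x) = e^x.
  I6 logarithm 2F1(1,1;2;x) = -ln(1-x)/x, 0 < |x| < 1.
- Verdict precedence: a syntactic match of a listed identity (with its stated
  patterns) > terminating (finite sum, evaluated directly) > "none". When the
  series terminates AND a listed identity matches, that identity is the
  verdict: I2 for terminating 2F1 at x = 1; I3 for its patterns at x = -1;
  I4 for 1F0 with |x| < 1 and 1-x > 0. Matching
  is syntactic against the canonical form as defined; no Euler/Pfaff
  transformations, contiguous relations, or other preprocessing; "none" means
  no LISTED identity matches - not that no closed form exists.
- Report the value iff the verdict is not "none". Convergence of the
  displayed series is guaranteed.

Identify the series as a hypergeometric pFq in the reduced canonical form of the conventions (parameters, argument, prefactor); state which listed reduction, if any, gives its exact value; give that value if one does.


With C = 5/3: the canonical form is 0F0(-; -; 1/9). Verdict: exponential (I5) fires (the 0F0 exponential series at x = 1/9). Exact value: (5/3) * e^(1/9).

Key step: x = (1/9) and the ratio is unreduced: k + 3/2 divides both sides (C = 5/3).
Term ratio: r(k) = (1/9) * 1 / [(k+1)] - poly over poly, x = (1/9) from leading terms; C = 5/3 at k = 0.


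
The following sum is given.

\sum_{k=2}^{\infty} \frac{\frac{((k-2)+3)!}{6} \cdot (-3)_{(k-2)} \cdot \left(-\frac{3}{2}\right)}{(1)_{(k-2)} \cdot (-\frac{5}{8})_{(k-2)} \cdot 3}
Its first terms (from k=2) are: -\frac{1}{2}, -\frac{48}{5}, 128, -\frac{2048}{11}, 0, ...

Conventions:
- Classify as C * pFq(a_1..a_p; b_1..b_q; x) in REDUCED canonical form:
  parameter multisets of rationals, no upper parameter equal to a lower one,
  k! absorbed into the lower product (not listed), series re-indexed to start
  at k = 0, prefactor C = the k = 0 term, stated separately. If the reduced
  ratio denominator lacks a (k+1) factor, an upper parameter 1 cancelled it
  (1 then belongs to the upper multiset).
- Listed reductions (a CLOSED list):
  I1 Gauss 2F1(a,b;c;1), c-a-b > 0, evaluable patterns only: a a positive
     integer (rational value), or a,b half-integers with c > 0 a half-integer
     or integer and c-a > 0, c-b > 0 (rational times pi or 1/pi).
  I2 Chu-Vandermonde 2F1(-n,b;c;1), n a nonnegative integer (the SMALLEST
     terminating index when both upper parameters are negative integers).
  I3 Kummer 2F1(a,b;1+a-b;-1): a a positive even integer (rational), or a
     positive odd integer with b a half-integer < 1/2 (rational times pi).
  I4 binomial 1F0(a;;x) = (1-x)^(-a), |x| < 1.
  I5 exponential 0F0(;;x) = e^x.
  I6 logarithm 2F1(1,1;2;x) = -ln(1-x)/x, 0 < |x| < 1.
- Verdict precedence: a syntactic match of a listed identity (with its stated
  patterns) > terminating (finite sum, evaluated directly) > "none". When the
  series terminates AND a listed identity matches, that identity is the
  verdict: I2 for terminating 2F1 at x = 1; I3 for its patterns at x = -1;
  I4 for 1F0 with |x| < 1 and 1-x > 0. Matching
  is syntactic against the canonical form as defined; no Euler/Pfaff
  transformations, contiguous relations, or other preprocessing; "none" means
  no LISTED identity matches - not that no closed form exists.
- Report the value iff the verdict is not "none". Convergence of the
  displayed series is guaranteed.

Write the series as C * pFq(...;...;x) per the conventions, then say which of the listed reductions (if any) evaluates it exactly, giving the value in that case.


With C = -\frac{1}{2}: the canonical form is 2F1(-3, 4; -\frac{5}{8}; 1). Verdict (x = 1): Chu-Vandermonde (I2) applies (terminating 2F1 at x = 1 with n = 3, b = 4, c = -\frac{5}{8}). Hence: -\frac{7511}{110}.

Key observation: with t_0 = -\frac{1}{2}, (1)_k (C = -1/2, x = 1) is k! itself.
Consecutive-term ratio: r(k) = 1 * (k-3) (k+4) / [(k-\frac{5}{8}) (k+1)] - rational; roots negated = parameters, x = 1, C = -\frac{1}{2}.


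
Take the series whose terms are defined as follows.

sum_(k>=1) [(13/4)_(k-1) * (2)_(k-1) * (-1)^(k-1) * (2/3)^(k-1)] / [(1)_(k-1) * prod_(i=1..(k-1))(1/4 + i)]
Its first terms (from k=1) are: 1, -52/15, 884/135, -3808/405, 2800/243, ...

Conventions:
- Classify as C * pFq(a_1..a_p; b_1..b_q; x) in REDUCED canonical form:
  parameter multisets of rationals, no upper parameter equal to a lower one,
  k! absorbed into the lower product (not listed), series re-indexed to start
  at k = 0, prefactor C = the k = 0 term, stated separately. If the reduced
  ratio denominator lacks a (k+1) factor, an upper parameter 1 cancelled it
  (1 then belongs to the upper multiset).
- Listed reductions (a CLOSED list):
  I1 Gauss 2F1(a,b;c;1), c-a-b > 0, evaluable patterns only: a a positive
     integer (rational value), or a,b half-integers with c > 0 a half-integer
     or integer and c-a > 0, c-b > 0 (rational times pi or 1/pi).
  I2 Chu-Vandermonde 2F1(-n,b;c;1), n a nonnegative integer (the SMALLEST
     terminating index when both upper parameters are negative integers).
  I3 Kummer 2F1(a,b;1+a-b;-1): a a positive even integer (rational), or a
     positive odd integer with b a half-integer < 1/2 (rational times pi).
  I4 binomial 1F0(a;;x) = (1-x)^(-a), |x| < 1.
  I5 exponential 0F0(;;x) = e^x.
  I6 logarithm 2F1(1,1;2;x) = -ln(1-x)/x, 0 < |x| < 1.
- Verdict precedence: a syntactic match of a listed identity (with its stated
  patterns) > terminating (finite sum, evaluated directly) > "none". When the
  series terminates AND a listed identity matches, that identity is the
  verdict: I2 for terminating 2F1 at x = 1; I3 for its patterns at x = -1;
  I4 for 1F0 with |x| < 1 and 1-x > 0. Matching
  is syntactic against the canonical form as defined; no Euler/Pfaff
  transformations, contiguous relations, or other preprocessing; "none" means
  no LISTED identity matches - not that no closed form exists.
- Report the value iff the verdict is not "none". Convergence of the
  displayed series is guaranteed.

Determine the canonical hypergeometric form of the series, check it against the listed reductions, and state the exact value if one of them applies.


With C = 1: the canonical form is 2F1(2, 13/4; 5/4; -2/3). Verdict: none (x = -2/3): each listed identity misses the multisets {2, 13/4} ; {5/4}.

Key observation: t_0 = 1 here, and (1)_k (C = 1, x = -2/3) is k! itself.
Term ratio: r(k) = (-2/3) * (k+2) (k+13/4) / [(k+5/4) (k+1)] - rational in k, leading ratio (-2/3); with t_0 = 1, classification follows.


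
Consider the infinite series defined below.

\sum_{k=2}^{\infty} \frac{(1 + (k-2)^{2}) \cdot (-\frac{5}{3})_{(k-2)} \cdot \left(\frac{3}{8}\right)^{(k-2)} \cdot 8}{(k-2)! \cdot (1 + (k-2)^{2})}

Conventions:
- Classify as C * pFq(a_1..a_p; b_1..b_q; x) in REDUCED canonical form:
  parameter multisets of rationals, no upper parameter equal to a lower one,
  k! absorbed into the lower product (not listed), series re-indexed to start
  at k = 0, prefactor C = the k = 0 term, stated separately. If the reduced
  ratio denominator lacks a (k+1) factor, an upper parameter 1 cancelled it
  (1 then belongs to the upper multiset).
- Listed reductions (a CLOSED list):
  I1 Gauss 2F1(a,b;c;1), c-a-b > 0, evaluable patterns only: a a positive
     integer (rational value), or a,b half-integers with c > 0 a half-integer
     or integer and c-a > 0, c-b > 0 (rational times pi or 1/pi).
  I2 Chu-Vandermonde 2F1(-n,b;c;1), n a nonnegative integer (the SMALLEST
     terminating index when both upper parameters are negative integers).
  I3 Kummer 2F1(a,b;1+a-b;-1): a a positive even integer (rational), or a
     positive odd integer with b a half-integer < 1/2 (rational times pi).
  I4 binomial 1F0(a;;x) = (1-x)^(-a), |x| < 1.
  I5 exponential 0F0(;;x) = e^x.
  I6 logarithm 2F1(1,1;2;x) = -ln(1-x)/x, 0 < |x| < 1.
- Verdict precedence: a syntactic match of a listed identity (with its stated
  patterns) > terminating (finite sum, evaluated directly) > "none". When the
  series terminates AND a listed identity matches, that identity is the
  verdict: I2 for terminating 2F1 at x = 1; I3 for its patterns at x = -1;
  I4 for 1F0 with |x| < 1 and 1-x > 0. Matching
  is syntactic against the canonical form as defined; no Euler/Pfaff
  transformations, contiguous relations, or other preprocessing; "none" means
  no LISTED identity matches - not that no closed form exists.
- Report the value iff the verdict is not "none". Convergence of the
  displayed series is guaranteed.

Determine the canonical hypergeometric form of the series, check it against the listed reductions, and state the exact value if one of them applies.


x = \frac{3}{8} here; the reduced form reads 1F0, upper {-\frac{5}{3}}, lower {-}, C = 8. Verdict (x = \frac{3}{8}): the binomial series (I4) applies (the 1F0 binomial series: exponent 5/3, x = \frac{3}{8}). Sum: 8 \cdot \left(\frac{5}{8}\right)^{\frac{5}{3}}.

Key observation: x = \frac{3}{8} and striking the common factor k^2 + 1 reduces the term (C = 8, x = 3/8).
Term ratio: r(k) = \frac{3}{8} * (k-\frac{5}{3}) / [(k+1)] - rational in k. x = \frac{3}{8}; t_0 = 8; negate the roots.


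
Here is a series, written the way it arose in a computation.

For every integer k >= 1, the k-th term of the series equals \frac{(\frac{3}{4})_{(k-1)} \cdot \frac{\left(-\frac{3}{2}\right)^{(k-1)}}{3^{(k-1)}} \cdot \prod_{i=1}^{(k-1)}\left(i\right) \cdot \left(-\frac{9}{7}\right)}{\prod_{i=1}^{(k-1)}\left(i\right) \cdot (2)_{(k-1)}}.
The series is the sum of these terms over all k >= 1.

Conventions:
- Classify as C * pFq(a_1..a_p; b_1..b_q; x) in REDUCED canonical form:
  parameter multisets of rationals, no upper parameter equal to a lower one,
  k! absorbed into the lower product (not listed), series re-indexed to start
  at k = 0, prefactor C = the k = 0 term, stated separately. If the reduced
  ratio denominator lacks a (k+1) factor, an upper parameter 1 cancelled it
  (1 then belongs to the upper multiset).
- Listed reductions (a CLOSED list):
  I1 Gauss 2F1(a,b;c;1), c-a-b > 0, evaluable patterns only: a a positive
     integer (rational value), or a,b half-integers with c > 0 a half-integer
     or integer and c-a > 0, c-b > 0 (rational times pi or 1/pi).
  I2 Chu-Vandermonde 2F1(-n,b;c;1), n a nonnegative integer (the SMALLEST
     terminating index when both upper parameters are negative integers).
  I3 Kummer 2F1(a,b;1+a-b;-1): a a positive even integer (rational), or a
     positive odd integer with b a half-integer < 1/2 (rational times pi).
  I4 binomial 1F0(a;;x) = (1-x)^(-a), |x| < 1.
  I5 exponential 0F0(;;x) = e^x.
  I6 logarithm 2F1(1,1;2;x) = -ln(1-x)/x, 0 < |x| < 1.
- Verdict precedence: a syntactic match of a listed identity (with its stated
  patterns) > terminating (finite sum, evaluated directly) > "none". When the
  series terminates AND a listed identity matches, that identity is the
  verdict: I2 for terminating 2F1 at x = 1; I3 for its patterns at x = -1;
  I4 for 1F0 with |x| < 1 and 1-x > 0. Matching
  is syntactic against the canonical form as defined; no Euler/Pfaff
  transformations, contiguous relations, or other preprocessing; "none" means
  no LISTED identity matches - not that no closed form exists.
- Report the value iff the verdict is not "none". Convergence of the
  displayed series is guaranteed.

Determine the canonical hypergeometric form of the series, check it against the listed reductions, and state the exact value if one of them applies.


This is -\frac{9}{7} * 2F1(\frac{3}{4}, 1; 2; -\frac{1}{2}) in reduced canonical form. Verdict: none. No listed pattern accepts 2F1(\frac{3}{4}, 1; 2; -\frac{1}{2}).

Structural cue: with t_0 = -\frac{9}{7}, the two k-th powers (C = -9/7) combine into one argument.
Step ratio: r(k) = -\frac{1}{2} * (k+\frac{3}{4}) (k+1) / [(k+2) (k+1)] ; factor over Q: parameters, x = -\frac{1}{2}, and C = -\frac{9}{7}.


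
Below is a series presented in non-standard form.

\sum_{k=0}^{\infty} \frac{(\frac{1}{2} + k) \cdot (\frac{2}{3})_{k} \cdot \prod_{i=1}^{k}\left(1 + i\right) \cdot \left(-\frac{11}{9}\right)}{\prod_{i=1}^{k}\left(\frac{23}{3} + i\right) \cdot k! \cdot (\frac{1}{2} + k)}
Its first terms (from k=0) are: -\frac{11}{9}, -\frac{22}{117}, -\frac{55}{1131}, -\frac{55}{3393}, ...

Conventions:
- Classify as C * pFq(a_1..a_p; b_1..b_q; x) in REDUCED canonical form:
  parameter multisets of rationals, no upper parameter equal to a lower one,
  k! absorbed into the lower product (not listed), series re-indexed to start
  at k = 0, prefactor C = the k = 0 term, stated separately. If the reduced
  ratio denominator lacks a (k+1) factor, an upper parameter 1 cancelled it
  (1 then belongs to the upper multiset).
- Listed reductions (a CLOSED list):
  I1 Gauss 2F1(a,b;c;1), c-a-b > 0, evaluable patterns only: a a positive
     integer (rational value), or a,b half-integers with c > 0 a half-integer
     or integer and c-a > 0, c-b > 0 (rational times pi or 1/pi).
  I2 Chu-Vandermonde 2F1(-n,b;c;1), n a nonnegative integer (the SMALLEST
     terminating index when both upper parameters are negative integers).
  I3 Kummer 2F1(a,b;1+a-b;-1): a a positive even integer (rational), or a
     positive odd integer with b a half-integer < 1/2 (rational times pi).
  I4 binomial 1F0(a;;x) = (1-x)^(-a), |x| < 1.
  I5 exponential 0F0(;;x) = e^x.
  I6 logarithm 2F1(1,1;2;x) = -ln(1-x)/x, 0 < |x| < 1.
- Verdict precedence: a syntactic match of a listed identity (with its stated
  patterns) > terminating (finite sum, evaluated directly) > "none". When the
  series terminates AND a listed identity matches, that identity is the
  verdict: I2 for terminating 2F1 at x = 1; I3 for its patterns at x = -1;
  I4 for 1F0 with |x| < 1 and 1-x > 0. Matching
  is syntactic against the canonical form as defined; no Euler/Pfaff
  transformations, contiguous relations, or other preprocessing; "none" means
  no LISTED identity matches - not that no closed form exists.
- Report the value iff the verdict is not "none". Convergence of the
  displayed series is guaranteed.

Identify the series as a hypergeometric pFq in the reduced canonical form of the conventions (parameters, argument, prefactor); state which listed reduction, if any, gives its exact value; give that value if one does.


Reduced: x = 1, 2F1, upper = {\frac{2}{3}, 2}, lower = {\frac{26}{3}}, C = -\frac{11}{9}. Verdict: this is Gauss (I1, integer-parameter pattern) (x = 1: the Gamma ratio telescopes since c-a-b = 6 > 0 and a = 2 in Z>0). Hence: -\frac{2530}{1701}.

Structural cue: with t_0 = -\frac{11}{9}, the running product (C = -11/9, x = 1) telescopes to a rising factorial.
Consecutive-term ratio: r(k) = 1 * (k+\frac{2}{3}) (k+2) / [(k+\frac{26}{3}) (k+1)] - rational in k. x = 1; t_0 = -\frac{11}{9}; negate the roots.


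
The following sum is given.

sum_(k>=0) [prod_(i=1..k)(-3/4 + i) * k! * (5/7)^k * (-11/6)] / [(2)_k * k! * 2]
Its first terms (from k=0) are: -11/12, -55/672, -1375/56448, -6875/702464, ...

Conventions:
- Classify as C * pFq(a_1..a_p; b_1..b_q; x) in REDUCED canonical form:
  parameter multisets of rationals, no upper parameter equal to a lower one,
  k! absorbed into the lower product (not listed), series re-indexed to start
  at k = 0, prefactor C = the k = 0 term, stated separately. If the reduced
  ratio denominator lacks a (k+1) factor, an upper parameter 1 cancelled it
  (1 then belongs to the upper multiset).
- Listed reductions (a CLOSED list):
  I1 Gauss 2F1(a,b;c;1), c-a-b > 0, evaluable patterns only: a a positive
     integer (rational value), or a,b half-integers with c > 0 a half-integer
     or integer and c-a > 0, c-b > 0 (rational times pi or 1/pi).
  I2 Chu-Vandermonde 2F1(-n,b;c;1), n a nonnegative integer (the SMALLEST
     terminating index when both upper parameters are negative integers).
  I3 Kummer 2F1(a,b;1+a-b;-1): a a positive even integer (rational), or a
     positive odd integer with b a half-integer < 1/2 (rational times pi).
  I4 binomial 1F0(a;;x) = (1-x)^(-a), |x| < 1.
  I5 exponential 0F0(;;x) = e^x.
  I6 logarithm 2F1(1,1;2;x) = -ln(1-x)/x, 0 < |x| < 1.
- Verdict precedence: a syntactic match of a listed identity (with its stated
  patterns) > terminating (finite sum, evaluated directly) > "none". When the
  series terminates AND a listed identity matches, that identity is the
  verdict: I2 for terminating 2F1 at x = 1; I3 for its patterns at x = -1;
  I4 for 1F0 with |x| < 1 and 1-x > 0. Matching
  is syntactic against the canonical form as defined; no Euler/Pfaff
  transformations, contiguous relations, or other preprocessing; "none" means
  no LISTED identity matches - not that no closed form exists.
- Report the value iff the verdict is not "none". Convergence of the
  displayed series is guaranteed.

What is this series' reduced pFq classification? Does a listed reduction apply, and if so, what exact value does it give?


With C = -11/12: the canonical form is 2F1(1/4, 1; 2; 5/7). Verdict: none (x = 5/7): each listed identity misses the multisets {1/4, 1} ; {2}.

Key step: t_0 = -11/12 here, and the factorial ratio (C = -11/12) (k+a-1)!/(a-1)! is a rising factorial (a)_k.
Consecutive-term ratio: r(k) = (5/7) * (k+1/4) (k+1) / [(k+2) (k+1)] ; factor over Q: parameters, x = (5/7), and C = -11/12.


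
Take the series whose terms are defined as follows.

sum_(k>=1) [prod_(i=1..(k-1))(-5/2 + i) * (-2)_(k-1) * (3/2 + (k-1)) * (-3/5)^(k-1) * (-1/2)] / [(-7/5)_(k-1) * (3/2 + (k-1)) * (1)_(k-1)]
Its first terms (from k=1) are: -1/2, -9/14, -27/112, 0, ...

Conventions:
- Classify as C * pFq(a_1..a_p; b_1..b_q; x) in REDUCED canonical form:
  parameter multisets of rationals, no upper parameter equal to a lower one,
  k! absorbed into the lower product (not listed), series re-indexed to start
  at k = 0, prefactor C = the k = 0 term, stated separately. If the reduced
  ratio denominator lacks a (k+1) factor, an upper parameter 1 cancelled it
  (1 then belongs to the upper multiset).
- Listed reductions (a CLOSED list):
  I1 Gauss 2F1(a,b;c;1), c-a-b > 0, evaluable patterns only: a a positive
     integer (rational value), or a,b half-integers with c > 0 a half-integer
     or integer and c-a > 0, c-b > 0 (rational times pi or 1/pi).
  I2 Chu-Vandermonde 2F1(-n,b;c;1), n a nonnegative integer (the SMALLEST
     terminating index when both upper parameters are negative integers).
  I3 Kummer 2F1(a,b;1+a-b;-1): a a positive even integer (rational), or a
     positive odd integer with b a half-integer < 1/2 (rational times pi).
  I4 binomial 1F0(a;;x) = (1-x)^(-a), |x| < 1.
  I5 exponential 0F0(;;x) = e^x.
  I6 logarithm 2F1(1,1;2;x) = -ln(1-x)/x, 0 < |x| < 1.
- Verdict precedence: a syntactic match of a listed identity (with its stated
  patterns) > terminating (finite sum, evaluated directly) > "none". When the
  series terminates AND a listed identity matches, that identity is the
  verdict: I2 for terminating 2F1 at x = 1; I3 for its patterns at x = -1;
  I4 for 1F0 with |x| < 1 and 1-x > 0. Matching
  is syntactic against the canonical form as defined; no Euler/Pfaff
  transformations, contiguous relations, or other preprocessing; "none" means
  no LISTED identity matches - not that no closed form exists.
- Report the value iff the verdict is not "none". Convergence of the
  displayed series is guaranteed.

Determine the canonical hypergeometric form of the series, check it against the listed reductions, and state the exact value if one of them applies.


Key step: t_0 being -1/2, the running product (prefactor -1/2) telescopes to a rising factorial.
Ratio: r(k) = (-3/5) * (k-2) (k-3/2) / [(k-7/5) (k+1)] - rational; roots negated = parameters, x = (-3/5), C = -1/2.

Reduced: x = -3/5, 2F1, upper = {-2, -3/2}, lower = {-7/5}, C = -1/2. Verdict: terminating (-2 upstairs). 3 nonzero terms in all; added directly. Sum: -155/112.


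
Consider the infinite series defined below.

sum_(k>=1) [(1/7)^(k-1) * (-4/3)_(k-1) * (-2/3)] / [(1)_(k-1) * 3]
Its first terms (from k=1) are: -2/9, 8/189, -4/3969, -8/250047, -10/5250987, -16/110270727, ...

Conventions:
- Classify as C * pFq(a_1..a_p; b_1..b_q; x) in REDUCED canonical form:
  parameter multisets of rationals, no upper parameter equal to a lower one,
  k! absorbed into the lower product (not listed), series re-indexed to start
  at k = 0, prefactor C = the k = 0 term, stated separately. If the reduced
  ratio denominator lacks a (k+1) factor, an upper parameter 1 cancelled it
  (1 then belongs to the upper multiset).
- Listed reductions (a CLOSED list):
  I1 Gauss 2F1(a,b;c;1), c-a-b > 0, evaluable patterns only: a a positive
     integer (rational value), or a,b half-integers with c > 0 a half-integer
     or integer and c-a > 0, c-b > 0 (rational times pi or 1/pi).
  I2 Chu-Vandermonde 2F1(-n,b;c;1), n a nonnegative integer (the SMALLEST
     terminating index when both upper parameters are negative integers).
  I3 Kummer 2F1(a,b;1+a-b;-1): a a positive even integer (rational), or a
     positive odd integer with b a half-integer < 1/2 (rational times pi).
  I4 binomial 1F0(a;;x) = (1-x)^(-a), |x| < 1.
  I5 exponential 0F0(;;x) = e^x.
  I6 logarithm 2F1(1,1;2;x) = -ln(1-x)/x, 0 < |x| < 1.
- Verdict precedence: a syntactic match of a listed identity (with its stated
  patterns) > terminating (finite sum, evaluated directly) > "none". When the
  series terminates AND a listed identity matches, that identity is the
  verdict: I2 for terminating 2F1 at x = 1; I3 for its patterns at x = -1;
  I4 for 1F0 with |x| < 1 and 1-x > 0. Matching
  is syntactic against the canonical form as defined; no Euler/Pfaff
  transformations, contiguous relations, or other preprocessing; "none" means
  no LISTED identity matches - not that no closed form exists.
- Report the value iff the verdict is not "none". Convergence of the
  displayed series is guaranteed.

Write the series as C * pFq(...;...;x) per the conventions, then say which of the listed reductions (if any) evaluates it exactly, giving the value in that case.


Prefactor -2/9, argument 1/7: 1F0 with upper {-4/3} over lower {-}. Verdict at x = 1/7: binomial (I4) matches (the 1F0 binomial series: exponent 4/3, x = 1/7). Its exact value is (-2/9) * (6/7)^(4/3).

Structural cue: with t_0 = -2/9, (1)_k (prefactor -2/9) is k! itself.
Term ratio: r(k) = (1/7) * (k-4/3) / [(k+1)] - rational in k. x = (1/7); t_0 = -2/9; negate the roots.


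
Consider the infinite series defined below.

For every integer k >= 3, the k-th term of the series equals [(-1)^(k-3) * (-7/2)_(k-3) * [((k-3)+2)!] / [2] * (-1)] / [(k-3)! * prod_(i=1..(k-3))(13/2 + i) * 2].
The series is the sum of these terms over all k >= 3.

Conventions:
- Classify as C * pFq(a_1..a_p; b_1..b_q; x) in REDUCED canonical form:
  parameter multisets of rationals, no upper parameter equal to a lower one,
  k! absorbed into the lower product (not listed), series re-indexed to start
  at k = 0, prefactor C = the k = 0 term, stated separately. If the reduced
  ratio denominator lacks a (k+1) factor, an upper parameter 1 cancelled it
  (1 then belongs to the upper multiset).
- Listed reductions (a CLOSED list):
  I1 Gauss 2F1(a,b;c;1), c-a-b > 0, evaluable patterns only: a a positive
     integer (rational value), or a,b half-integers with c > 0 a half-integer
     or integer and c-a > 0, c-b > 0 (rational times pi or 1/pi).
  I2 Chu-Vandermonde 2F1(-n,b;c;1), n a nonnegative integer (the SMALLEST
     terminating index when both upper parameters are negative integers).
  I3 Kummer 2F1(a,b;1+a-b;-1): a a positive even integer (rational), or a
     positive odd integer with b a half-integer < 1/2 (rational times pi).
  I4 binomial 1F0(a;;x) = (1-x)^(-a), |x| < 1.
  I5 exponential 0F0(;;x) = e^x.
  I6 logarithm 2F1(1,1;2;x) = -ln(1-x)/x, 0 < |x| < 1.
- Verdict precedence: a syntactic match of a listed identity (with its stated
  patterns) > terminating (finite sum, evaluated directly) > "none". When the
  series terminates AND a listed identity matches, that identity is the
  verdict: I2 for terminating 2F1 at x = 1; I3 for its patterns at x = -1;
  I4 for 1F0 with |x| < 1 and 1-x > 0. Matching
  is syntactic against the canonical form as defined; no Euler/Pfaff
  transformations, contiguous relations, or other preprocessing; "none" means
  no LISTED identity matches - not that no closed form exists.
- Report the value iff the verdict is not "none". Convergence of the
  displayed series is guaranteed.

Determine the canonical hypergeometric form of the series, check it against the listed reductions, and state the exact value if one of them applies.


At argument -1: a 2F1 with upper {-7/2, 3}, lower {15/2}, scaled by C = -1/2. Verdict at x = -1: Kummer (I3) matches (x = -1; c = 15/2 equals 1+a-b for upper {-7/2, 3}: listed pattern). Sum: (-9009/16384) * pi.

The tell: with t_0 = -1/2, the factorial ratio (C = -1/2) (k+a-1)!/(a-1)! is a rising factorial (a)_k.
Term ratio: r(k) = (-1) * (k-7/2) (k+3) / [(k+15/2) (k+1)] - rational; roots negated = parameters, x = (-1), C = -1/2.


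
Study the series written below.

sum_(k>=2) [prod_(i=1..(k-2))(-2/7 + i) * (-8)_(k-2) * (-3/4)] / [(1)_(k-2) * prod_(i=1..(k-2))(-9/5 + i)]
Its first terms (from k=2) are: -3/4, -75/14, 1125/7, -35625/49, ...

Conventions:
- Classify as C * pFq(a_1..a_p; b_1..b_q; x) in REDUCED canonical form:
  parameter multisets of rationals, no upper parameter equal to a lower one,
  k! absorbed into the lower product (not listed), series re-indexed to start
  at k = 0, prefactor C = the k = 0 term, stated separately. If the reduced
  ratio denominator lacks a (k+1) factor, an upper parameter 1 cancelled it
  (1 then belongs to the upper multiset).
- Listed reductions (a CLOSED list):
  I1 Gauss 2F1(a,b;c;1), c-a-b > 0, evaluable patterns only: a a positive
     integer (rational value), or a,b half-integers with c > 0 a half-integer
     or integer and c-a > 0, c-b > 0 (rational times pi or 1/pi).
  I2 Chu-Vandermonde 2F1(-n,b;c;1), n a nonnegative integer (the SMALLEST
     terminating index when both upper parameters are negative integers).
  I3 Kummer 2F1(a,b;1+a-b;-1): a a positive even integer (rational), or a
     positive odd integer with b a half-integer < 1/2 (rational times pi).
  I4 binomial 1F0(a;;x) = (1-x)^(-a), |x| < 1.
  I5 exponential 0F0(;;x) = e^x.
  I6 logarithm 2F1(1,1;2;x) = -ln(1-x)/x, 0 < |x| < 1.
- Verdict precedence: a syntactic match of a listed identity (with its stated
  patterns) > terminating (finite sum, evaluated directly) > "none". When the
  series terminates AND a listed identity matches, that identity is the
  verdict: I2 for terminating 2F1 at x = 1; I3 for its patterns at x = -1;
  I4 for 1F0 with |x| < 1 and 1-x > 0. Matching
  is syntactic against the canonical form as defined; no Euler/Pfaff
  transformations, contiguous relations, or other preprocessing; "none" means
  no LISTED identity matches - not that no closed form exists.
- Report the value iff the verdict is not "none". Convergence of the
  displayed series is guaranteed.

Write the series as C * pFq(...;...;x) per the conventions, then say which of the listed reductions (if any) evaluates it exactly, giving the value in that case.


Key step: with t_0 = -3/4, the running product (prefactor -3/4) telescopes to a rising factorial.
Step ratio: r(k) = 1 * (k-8) (k+5/7) / [(k-4/5) (k+1)] - rational in k, leading ratio 1; with t_0 = -3/4, classification follows.

The series (x = 1) is 2F1: upper {-8, 5/7}, lower {-4/5}, prefactor -3/4. Verdict: this is Chu-Vandermonde (I2) (terminating 2F1 at x = 1 with n = 8, b = 5/7, c = -4/5). Exact value: 6756410691/13760579987.


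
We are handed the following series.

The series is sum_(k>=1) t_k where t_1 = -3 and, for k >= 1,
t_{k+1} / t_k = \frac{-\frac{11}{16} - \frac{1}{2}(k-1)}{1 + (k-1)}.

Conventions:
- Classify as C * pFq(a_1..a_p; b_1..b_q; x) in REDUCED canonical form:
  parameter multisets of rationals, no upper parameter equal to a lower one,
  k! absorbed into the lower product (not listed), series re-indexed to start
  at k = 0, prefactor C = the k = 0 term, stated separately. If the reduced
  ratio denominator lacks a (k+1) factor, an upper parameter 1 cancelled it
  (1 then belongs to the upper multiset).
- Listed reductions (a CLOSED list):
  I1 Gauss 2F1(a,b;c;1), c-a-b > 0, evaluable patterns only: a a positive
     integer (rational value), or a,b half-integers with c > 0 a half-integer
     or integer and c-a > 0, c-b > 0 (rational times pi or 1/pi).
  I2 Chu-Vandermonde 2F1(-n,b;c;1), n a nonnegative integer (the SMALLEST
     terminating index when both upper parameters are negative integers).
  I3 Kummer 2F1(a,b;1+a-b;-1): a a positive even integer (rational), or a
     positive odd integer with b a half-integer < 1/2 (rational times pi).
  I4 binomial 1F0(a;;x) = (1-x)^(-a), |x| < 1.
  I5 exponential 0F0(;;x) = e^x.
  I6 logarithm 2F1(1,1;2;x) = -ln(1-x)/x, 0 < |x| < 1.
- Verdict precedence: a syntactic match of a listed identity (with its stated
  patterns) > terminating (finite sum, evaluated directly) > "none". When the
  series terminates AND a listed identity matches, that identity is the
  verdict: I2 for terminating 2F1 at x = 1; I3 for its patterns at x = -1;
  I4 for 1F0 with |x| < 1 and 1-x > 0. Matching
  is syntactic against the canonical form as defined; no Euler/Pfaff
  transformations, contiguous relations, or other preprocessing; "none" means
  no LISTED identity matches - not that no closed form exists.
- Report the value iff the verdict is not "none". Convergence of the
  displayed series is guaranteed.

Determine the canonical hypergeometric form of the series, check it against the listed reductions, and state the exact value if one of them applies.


Canonical form: C = -3 times 1F0 with upper {\frac{11}{8}}, lower {-}, x = -\frac{1}{2}. Verdict at x = -\frac{1}{2}: the binomial series (I4) matches (the 1F0 binomial series: exponent -11/8, x = -\frac{1}{2}). Value: \left(-3\right) \cdot \left(\frac{3}{2}\right)^{-\frac{11}{8}}.

Structural cue: with t_0 = -3, roots of the ratio polynomials (C = -3) are the negated parameters.
Consecutive-term ratio: r(k) = -\frac{1}{2} * (k+\frac{11}{8}) / [(k+1)] - poly over poly, x = -\frac{1}{2} from leading terms; C = -3 at k = 0.


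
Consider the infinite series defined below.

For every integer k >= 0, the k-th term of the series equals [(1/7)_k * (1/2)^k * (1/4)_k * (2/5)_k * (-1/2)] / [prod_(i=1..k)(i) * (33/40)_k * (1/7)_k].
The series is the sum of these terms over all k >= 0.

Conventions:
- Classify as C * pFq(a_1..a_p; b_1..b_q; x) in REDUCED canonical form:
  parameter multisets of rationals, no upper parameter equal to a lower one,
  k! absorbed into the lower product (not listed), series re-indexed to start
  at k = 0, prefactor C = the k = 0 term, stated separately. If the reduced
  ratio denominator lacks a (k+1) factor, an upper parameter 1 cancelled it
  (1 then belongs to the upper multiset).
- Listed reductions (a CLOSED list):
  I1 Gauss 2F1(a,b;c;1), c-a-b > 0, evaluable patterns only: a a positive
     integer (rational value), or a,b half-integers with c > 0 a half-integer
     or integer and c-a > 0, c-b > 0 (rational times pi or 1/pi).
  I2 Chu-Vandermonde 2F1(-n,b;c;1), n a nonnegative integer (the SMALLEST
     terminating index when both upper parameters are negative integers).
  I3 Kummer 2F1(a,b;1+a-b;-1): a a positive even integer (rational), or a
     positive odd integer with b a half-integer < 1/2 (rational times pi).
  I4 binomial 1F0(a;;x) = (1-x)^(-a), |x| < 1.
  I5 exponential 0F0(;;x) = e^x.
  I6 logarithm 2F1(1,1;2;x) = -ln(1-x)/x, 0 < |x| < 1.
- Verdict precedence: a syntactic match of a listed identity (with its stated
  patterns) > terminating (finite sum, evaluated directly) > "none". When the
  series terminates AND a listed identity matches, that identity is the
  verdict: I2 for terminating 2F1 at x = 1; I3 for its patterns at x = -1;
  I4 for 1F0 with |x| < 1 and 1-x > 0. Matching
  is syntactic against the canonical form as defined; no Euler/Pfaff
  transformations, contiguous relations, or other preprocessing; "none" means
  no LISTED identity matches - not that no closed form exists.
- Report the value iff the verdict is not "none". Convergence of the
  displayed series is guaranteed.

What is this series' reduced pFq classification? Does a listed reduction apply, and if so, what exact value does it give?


Prefactor -1/2, argument 1/2: 2F1 with upper {1/4, 2/5} over lower {33/40}. Verdict: none here - no I1-I6 shape fits x = 1/2 with lower {33/40}.

First insight: t_0 being -1/2, the product of the first k integers (C = -1/2, x = 1/2) is k!.
Step ratio: r(k) = (1/2) * (k+1/4) (k+2/5) / [(k+33/40) (k+1)] - rational in k. x = (1/2); t_0 = -1/2; negate the roots.
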